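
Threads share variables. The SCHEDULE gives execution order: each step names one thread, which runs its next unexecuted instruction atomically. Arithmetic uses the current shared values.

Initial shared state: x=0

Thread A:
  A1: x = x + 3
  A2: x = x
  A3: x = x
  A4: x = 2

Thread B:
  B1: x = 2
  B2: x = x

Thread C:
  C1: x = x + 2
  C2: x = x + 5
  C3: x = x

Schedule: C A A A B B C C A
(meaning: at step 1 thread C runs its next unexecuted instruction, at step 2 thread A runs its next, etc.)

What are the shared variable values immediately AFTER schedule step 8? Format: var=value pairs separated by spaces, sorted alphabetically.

Answer: x=7

Derivation:
Step 1: thread C executes C1 (x = x + 2). Shared: x=2. PCs: A@0 B@0 C@1
Step 2: thread A executes A1 (x = x + 3). Shared: x=5. PCs: A@1 B@0 C@1
Step 3: thread A executes A2 (x = x). Shared: x=5. PCs: A@2 B@0 C@1
Step 4: thread A executes A3 (x = x). Shared: x=5. PCs: A@3 B@0 C@1
Step 5: thread B executes B1 (x = 2). Shared: x=2. PCs: A@3 B@1 C@1
Step 6: thread B executes B2 (x = x). Shared: x=2. PCs: A@3 B@2 C@1
Step 7: thread C executes C2 (x = x + 5). Shared: x=7. PCs: A@3 B@2 C@2
Step 8: thread C executes C3 (x = x). Shared: x=7. PCs: A@3 B@2 C@3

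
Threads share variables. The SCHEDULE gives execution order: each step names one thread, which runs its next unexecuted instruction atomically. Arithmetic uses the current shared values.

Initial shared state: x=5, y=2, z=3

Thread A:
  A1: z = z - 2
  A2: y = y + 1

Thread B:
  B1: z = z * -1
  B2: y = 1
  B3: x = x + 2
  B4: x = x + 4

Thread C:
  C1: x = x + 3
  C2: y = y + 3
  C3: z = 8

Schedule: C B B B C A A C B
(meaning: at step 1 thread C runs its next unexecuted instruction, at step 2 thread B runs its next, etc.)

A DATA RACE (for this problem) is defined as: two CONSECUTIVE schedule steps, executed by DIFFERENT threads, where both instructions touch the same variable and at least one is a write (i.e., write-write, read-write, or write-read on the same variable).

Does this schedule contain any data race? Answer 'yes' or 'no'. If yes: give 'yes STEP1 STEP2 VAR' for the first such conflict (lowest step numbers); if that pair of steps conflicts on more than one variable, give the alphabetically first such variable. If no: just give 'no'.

Answer: no

Derivation:
Steps 1,2: C(r=x,w=x) vs B(r=z,w=z). No conflict.
Steps 2,3: same thread (B). No race.
Steps 3,4: same thread (B). No race.
Steps 4,5: B(r=x,w=x) vs C(r=y,w=y). No conflict.
Steps 5,6: C(r=y,w=y) vs A(r=z,w=z). No conflict.
Steps 6,7: same thread (A). No race.
Steps 7,8: A(r=y,w=y) vs C(r=-,w=z). No conflict.
Steps 8,9: C(r=-,w=z) vs B(r=x,w=x). No conflict.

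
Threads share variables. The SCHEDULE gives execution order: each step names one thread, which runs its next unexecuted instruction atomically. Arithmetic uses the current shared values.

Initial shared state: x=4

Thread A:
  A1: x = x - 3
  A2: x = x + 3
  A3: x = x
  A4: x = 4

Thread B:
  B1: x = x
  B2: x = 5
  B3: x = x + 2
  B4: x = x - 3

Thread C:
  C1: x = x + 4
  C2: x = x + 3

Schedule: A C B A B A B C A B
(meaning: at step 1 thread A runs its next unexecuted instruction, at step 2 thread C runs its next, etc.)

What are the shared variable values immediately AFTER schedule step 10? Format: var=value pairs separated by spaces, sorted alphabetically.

Step 1: thread A executes A1 (x = x - 3). Shared: x=1. PCs: A@1 B@0 C@0
Step 2: thread C executes C1 (x = x + 4). Shared: x=5. PCs: A@1 B@0 C@1
Step 3: thread B executes B1 (x = x). Shared: x=5. PCs: A@1 B@1 C@1
Step 4: thread A executes A2 (x = x + 3). Shared: x=8. PCs: A@2 B@1 C@1
Step 5: thread B executes B2 (x = 5). Shared: x=5. PCs: A@2 B@2 C@1
Step 6: thread A executes A3 (x = x). Shared: x=5. PCs: A@3 B@2 C@1
Step 7: thread B executes B3 (x = x + 2). Shared: x=7. PCs: A@3 B@3 C@1
Step 8: thread C executes C2 (x = x + 3). Shared: x=10. PCs: A@3 B@3 C@2
Step 9: thread A executes A4 (x = 4). Shared: x=4. PCs: A@4 B@3 C@2
Step 10: thread B executes B4 (x = x - 3). Shared: x=1. PCs: A@4 B@4 C@2

Answer: x=1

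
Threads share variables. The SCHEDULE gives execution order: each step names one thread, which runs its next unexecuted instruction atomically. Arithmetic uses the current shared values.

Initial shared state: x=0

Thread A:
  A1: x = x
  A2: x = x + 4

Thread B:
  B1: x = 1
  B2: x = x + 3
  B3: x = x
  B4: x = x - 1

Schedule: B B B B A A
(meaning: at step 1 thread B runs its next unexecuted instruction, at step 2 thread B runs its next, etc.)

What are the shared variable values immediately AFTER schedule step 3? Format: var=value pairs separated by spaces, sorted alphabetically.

Step 1: thread B executes B1 (x = 1). Shared: x=1. PCs: A@0 B@1
Step 2: thread B executes B2 (x = x + 3). Shared: x=4. PCs: A@0 B@2
Step 3: thread B executes B3 (x = x). Shared: x=4. PCs: A@0 B@3

Answer: x=4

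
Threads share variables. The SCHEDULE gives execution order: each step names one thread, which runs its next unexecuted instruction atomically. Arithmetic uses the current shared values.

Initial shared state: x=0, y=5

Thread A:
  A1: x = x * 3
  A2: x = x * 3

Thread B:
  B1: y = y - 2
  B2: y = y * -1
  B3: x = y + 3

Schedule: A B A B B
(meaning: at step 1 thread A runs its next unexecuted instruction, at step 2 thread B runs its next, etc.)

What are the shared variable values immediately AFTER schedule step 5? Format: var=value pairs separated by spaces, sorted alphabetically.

Step 1: thread A executes A1 (x = x * 3). Shared: x=0 y=5. PCs: A@1 B@0
Step 2: thread B executes B1 (y = y - 2). Shared: x=0 y=3. PCs: A@1 B@1
Step 3: thread A executes A2 (x = x * 3). Shared: x=0 y=3. PCs: A@2 B@1
Step 4: thread B executes B2 (y = y * -1). Shared: x=0 y=-3. PCs: A@2 B@2
Step 5: thread B executes B3 (x = y + 3). Shared: x=0 y=-3. PCs: A@2 B@3

Answer: x=0 y=-3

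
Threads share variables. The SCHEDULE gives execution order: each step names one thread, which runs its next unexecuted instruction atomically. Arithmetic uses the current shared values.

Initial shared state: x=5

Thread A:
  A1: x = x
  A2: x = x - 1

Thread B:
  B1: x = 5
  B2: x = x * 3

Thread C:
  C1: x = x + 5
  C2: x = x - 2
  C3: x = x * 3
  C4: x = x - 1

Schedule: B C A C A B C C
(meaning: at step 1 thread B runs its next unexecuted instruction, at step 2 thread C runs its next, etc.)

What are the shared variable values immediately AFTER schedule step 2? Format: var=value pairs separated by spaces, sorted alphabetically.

Step 1: thread B executes B1 (x = 5). Shared: x=5. PCs: A@0 B@1 C@0
Step 2: thread C executes C1 (x = x + 5). Shared: x=10. PCs: A@0 B@1 C@1

Answer: x=10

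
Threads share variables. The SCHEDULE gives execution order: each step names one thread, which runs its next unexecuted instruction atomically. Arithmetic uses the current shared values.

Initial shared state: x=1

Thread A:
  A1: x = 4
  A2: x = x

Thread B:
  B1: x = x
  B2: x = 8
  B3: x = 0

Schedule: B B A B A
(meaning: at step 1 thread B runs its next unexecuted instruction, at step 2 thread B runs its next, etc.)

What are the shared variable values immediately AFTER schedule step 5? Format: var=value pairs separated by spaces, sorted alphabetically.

Step 1: thread B executes B1 (x = x). Shared: x=1. PCs: A@0 B@1
Step 2: thread B executes B2 (x = 8). Shared: x=8. PCs: A@0 B@2
Step 3: thread A executes A1 (x = 4). Shared: x=4. PCs: A@1 B@2
Step 4: thread B executes B3 (x = 0). Shared: x=0. PCs: A@1 B@3
Step 5: thread A executes A2 (x = x). Shared: x=0. PCs: A@2 B@3

Answer: x=0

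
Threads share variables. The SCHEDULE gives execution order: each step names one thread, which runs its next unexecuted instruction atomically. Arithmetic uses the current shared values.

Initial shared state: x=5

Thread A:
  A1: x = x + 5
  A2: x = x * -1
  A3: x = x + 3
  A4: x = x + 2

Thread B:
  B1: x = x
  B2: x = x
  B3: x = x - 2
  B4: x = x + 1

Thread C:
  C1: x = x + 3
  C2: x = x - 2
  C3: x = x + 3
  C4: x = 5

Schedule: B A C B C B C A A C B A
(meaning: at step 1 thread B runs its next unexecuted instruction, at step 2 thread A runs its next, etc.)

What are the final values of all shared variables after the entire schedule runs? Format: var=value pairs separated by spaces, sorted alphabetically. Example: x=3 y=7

Answer: x=8

Derivation:
Step 1: thread B executes B1 (x = x). Shared: x=5. PCs: A@0 B@1 C@0
Step 2: thread A executes A1 (x = x + 5). Shared: x=10. PCs: A@1 B@1 C@0
Step 3: thread C executes C1 (x = x + 3). Shared: x=13. PCs: A@1 B@1 C@1
Step 4: thread B executes B2 (x = x). Shared: x=13. PCs: A@1 B@2 C@1
Step 5: thread C executes C2 (x = x - 2). Shared: x=11. PCs: A@1 B@2 C@2
Step 6: thread B executes B3 (x = x - 2). Shared: x=9. PCs: A@1 B@3 C@2
Step 7: thread C executes C3 (x = x + 3). Shared: x=12. PCs: A@1 B@3 C@3
Step 8: thread A executes A2 (x = x * -1). Shared: x=-12. PCs: A@2 B@3 C@3
Step 9: thread A executes A3 (x = x + 3). Shared: x=-9. PCs: A@3 B@3 C@3
Step 10: thread C executes C4 (x = 5). Shared: x=5. PCs: A@3 B@3 C@4
Step 11: thread B executes B4 (x = x + 1). Shared: x=6. PCs: A@3 B@4 C@4
Step 12: thread A executes A4 (x = x + 2). Shared: x=8. PCs: A@4 B@4 C@4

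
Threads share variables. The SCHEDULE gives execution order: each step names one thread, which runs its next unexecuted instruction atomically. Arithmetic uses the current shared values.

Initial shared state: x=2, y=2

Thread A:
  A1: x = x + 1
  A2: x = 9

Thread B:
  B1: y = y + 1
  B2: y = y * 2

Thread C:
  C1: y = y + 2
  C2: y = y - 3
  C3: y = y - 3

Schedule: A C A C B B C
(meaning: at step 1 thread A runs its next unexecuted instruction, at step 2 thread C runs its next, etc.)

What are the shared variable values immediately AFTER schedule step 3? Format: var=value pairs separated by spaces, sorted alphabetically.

Step 1: thread A executes A1 (x = x + 1). Shared: x=3 y=2. PCs: A@1 B@0 C@0
Step 2: thread C executes C1 (y = y + 2). Shared: x=3 y=4. PCs: A@1 B@0 C@1
Step 3: thread A executes A2 (x = 9). Shared: x=9 y=4. PCs: A@2 B@0 C@1

Answer: x=9 y=4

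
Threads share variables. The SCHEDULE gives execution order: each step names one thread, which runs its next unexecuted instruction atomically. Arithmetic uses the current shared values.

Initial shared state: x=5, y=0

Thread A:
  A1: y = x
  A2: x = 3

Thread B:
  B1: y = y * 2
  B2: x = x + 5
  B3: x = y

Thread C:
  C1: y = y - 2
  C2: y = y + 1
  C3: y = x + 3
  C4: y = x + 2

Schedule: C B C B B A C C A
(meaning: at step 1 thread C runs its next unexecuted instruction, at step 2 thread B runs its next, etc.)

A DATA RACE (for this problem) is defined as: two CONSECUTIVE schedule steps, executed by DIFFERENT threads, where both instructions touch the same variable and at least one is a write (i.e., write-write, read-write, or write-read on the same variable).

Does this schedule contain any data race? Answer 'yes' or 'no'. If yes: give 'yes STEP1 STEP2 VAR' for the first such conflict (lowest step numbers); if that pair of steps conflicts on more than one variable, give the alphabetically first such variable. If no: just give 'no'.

Answer: yes 1 2 y

Derivation:
Steps 1,2: C(y = y - 2) vs B(y = y * 2). RACE on y (W-W).
Steps 2,3: B(y = y * 2) vs C(y = y + 1). RACE on y (W-W).
Steps 3,4: C(r=y,w=y) vs B(r=x,w=x). No conflict.
Steps 4,5: same thread (B). No race.
Steps 5,6: B(x = y) vs A(y = x). RACE on x (W-R), y (R-W). Multiple vars; alphabetically first is x.
Steps 6,7: A(y = x) vs C(y = x + 3). RACE on y (W-W).
Steps 7,8: same thread (C). No race.
Steps 8,9: C(y = x + 2) vs A(x = 3). RACE on x (R-W).
First conflict at steps 1,2.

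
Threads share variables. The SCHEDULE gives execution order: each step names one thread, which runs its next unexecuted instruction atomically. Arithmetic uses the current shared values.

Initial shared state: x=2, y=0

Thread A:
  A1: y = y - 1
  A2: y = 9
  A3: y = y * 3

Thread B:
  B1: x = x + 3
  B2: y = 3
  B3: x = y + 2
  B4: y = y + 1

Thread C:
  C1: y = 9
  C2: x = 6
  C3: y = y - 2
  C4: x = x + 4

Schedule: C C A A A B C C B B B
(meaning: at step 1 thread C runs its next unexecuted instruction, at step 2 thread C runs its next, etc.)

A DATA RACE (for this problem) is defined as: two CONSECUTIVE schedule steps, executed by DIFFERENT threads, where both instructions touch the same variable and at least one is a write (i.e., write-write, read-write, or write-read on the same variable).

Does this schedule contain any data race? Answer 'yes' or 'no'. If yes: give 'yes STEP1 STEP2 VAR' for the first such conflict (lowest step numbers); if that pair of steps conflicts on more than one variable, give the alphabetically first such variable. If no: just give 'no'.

Steps 1,2: same thread (C). No race.
Steps 2,3: C(r=-,w=x) vs A(r=y,w=y). No conflict.
Steps 3,4: same thread (A). No race.
Steps 4,5: same thread (A). No race.
Steps 5,6: A(r=y,w=y) vs B(r=x,w=x). No conflict.
Steps 6,7: B(r=x,w=x) vs C(r=y,w=y). No conflict.
Steps 7,8: same thread (C). No race.
Steps 8,9: C(r=x,w=x) vs B(r=-,w=y). No conflict.
Steps 9,10: same thread (B). No race.
Steps 10,11: same thread (B). No race.

Answer: no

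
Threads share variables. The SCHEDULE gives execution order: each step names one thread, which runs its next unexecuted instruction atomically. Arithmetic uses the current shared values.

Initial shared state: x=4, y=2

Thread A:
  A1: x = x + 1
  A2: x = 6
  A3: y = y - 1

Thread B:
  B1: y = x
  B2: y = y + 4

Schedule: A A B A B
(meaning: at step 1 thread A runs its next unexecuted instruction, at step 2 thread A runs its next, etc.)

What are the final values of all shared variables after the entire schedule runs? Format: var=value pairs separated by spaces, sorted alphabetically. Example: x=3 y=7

Answer: x=6 y=9

Derivation:
Step 1: thread A executes A1 (x = x + 1). Shared: x=5 y=2. PCs: A@1 B@0
Step 2: thread A executes A2 (x = 6). Shared: x=6 y=2. PCs: A@2 B@0
Step 3: thread B executes B1 (y = x). Shared: x=6 y=6. PCs: A@2 B@1
Step 4: thread A executes A3 (y = y - 1). Shared: x=6 y=5. PCs: A@3 B@1
Step 5: thread B executes B2 (y = y + 4). Shared: x=6 y=9. PCs: A@3 B@2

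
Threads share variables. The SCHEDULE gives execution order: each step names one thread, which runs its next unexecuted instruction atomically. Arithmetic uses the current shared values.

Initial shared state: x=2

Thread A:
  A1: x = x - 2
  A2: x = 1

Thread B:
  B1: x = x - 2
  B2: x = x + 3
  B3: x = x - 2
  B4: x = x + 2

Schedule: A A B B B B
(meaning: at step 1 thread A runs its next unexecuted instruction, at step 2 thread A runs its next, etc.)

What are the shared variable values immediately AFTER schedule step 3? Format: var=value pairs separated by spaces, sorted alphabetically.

Answer: x=-1

Derivation:
Step 1: thread A executes A1 (x = x - 2). Shared: x=0. PCs: A@1 B@0
Step 2: thread A executes A2 (x = 1). Shared: x=1. PCs: A@2 B@0
Step 3: thread B executes B1 (x = x - 2). Shared: x=-1. PCs: A@2 B@1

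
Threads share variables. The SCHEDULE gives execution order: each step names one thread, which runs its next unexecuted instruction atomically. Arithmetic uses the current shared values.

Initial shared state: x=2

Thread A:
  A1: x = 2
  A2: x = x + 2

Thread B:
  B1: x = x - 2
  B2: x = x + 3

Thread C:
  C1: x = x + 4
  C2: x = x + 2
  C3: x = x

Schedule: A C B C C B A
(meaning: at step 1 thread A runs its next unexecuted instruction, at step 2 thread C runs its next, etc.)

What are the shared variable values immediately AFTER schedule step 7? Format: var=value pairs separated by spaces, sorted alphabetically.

Answer: x=11

Derivation:
Step 1: thread A executes A1 (x = 2). Shared: x=2. PCs: A@1 B@0 C@0
Step 2: thread C executes C1 (x = x + 4). Shared: x=6. PCs: A@1 B@0 C@1
Step 3: thread B executes B1 (x = x - 2). Shared: x=4. PCs: A@1 B@1 C@1
Step 4: thread C executes C2 (x = x + 2). Shared: x=6. PCs: A@1 B@1 C@2
Step 5: thread C executes C3 (x = x). Shared: x=6. PCs: A@1 B@1 C@3
Step 6: thread B executes B2 (x = x + 3). Shared: x=9. PCs: A@1 B@2 C@3
Step 7: thread A executes A2 (x = x + 2). Shared: x=11. PCs: A@2 B@2 C@3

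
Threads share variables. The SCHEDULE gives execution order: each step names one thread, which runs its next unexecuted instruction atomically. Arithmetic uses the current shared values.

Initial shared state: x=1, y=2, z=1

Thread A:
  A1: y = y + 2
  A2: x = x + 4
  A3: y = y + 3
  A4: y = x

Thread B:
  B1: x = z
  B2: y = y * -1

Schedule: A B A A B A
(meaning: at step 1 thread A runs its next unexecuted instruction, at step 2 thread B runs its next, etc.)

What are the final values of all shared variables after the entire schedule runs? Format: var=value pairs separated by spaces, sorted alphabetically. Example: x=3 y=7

Step 1: thread A executes A1 (y = y + 2). Shared: x=1 y=4 z=1. PCs: A@1 B@0
Step 2: thread B executes B1 (x = z). Shared: x=1 y=4 z=1. PCs: A@1 B@1
Step 3: thread A executes A2 (x = x + 4). Shared: x=5 y=4 z=1. PCs: A@2 B@1
Step 4: thread A executes A3 (y = y + 3). Shared: x=5 y=7 z=1. PCs: A@3 B@1
Step 5: thread B executes B2 (y = y * -1). Shared: x=5 y=-7 z=1. PCs: A@3 B@2
Step 6: thread A executes A4 (y = x). Shared: x=5 y=5 z=1. PCs: A@4 B@2

Answer: x=5 y=5 z=1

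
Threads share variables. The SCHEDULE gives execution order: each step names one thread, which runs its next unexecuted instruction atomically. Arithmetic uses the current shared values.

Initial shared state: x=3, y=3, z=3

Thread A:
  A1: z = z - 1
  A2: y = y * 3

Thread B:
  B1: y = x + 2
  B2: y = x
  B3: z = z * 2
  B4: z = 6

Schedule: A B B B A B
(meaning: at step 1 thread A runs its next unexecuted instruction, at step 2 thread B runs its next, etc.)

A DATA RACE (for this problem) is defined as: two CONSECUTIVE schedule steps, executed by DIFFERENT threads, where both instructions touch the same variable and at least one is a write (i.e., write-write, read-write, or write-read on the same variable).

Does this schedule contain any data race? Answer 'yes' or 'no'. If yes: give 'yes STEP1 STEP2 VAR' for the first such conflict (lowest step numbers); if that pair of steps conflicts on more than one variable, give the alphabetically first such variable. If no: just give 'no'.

Steps 1,2: A(r=z,w=z) vs B(r=x,w=y). No conflict.
Steps 2,3: same thread (B). No race.
Steps 3,4: same thread (B). No race.
Steps 4,5: B(r=z,w=z) vs A(r=y,w=y). No conflict.
Steps 5,6: A(r=y,w=y) vs B(r=-,w=z). No conflict.

Answer: no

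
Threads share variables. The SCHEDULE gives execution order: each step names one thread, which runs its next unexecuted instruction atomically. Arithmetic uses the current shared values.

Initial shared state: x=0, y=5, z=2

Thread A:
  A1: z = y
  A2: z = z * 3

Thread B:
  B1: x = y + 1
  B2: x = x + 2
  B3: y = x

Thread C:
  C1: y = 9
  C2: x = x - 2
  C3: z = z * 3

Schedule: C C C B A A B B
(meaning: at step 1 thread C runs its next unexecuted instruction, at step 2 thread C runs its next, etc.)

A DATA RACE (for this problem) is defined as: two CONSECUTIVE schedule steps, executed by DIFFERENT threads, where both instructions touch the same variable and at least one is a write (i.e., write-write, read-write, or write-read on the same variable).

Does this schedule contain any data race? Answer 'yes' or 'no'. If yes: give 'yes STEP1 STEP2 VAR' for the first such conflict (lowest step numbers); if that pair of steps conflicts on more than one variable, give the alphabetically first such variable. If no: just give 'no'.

Steps 1,2: same thread (C). No race.
Steps 2,3: same thread (C). No race.
Steps 3,4: C(r=z,w=z) vs B(r=y,w=x). No conflict.
Steps 4,5: B(r=y,w=x) vs A(r=y,w=z). No conflict.
Steps 5,6: same thread (A). No race.
Steps 6,7: A(r=z,w=z) vs B(r=x,w=x). No conflict.
Steps 7,8: same thread (B). No race.

Answer: no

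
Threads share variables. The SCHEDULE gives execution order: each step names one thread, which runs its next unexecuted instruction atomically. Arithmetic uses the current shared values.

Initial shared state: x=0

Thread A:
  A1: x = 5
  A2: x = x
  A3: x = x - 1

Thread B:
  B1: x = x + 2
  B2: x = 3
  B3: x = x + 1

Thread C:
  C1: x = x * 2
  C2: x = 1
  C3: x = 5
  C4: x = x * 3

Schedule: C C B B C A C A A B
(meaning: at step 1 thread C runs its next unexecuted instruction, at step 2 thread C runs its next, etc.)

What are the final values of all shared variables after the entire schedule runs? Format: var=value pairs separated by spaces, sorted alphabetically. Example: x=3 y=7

Step 1: thread C executes C1 (x = x * 2). Shared: x=0. PCs: A@0 B@0 C@1
Step 2: thread C executes C2 (x = 1). Shared: x=1. PCs: A@0 B@0 C@2
Step 3: thread B executes B1 (x = x + 2). Shared: x=3. PCs: A@0 B@1 C@2
Step 4: thread B executes B2 (x = 3). Shared: x=3. PCs: A@0 B@2 C@2
Step 5: thread C executes C3 (x = 5). Shared: x=5. PCs: A@0 B@2 C@3
Step 6: thread A executes A1 (x = 5). Shared: x=5. PCs: A@1 B@2 C@3
Step 7: thread C executes C4 (x = x * 3). Shared: x=15. PCs: A@1 B@2 C@4
Step 8: thread A executes A2 (x = x). Shared: x=15. PCs: A@2 B@2 C@4
Step 9: thread A executes A3 (x = x - 1). Shared: x=14. PCs: A@3 B@2 C@4
Step 10: thread B executes B3 (x = x + 1). Shared: x=15. PCs: A@3 B@3 C@4

Answer: x=15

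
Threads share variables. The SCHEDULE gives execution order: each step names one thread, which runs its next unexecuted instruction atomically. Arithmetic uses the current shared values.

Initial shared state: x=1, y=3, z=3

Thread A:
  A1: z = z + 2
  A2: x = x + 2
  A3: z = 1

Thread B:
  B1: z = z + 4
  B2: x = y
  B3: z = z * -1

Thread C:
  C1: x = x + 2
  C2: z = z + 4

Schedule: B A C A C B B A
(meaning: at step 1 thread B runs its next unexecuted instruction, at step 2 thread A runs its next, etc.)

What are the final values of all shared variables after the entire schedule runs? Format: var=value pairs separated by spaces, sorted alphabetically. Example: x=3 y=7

Answer: x=3 y=3 z=1

Derivation:
Step 1: thread B executes B1 (z = z + 4). Shared: x=1 y=3 z=7. PCs: A@0 B@1 C@0
Step 2: thread A executes A1 (z = z + 2). Shared: x=1 y=3 z=9. PCs: A@1 B@1 C@0
Step 3: thread C executes C1 (x = x + 2). Shared: x=3 y=3 z=9. PCs: A@1 B@1 C@1
Step 4: thread A executes A2 (x = x + 2). Shared: x=5 y=3 z=9. PCs: A@2 B@1 C@1
Step 5: thread C executes C2 (z = z + 4). Shared: x=5 y=3 z=13. PCs: A@2 B@1 C@2
Step 6: thread B executes B2 (x = y). Shared: x=3 y=3 z=13. PCs: A@2 B@2 C@2
Step 7: thread B executes B3 (z = z * -1). Shared: x=3 y=3 z=-13. PCs: A@2 B@3 C@2
Step 8: thread A executes A3 (z = 1). Shared: x=3 y=3 z=1. PCs: A@3 B@3 C@2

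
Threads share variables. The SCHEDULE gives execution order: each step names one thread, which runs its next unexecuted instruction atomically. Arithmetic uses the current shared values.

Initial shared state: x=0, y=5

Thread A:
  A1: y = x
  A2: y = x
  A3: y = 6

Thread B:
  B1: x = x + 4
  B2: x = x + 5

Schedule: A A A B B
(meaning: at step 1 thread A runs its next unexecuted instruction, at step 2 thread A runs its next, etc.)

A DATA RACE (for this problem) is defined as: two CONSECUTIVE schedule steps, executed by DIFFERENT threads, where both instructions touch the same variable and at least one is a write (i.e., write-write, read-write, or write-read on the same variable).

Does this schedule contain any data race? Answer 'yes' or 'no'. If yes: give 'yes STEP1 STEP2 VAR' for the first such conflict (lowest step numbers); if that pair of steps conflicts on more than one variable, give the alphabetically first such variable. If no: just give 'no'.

Steps 1,2: same thread (A). No race.
Steps 2,3: same thread (A). No race.
Steps 3,4: A(r=-,w=y) vs B(r=x,w=x). No conflict.
Steps 4,5: same thread (B). No race.

Answer: no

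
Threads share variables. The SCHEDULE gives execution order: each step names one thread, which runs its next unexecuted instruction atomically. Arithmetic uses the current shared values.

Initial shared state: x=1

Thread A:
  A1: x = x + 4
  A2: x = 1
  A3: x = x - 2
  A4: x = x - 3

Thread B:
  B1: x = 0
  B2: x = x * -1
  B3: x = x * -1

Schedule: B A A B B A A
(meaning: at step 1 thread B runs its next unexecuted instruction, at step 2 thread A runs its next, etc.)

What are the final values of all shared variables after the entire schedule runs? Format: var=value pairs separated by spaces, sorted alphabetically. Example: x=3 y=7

Answer: x=-4

Derivation:
Step 1: thread B executes B1 (x = 0). Shared: x=0. PCs: A@0 B@1
Step 2: thread A executes A1 (x = x + 4). Shared: x=4. PCs: A@1 B@1
Step 3: thread A executes A2 (x = 1). Shared: x=1. PCs: A@2 B@1
Step 4: thread B executes B2 (x = x * -1). Shared: x=-1. PCs: A@2 B@2
Step 5: thread B executes B3 (x = x * -1). Shared: x=1. PCs: A@2 B@3
Step 6: thread A executes A3 (x = x - 2). Shared: x=-1. PCs: A@3 B@3
Step 7: thread A executes A4 (x = x - 3). Shared: x=-4. PCs: A@4 B@3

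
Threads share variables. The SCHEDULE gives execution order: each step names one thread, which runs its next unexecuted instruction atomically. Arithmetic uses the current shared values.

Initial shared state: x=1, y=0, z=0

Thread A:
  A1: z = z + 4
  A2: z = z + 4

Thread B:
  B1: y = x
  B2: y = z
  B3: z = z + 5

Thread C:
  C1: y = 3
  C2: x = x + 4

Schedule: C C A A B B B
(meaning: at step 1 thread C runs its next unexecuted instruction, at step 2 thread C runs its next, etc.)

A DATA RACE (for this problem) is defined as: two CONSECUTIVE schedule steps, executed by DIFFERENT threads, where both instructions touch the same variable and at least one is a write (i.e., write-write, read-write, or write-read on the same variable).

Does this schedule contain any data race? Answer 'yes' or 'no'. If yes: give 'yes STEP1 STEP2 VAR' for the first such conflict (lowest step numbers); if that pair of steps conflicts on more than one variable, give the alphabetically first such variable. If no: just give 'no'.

Answer: no

Derivation:
Steps 1,2: same thread (C). No race.
Steps 2,3: C(r=x,w=x) vs A(r=z,w=z). No conflict.
Steps 3,4: same thread (A). No race.
Steps 4,5: A(r=z,w=z) vs B(r=x,w=y). No conflict.
Steps 5,6: same thread (B). No race.
Steps 6,7: same thread (B). No race.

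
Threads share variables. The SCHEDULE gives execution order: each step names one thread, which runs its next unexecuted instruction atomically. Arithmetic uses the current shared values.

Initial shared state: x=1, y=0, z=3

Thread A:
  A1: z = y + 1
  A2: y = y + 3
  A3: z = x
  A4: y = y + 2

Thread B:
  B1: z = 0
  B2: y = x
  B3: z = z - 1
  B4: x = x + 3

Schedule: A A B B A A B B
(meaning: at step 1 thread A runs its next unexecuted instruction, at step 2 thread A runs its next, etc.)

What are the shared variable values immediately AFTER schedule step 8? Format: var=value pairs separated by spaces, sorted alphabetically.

Step 1: thread A executes A1 (z = y + 1). Shared: x=1 y=0 z=1. PCs: A@1 B@0
Step 2: thread A executes A2 (y = y + 3). Shared: x=1 y=3 z=1. PCs: A@2 B@0
Step 3: thread B executes B1 (z = 0). Shared: x=1 y=3 z=0. PCs: A@2 B@1
Step 4: thread B executes B2 (y = x). Shared: x=1 y=1 z=0. PCs: A@2 B@2
Step 5: thread A executes A3 (z = x). Shared: x=1 y=1 z=1. PCs: A@3 B@2
Step 6: thread A executes A4 (y = y + 2). Shared: x=1 y=3 z=1. PCs: A@4 B@2
Step 7: thread B executes B3 (z = z - 1). Shared: x=1 y=3 z=0. PCs: A@4 B@3
Step 8: thread B executes B4 (x = x + 3). Shared: x=4 y=3 z=0. PCs: A@4 B@4

Answer: x=4 y=3 z=0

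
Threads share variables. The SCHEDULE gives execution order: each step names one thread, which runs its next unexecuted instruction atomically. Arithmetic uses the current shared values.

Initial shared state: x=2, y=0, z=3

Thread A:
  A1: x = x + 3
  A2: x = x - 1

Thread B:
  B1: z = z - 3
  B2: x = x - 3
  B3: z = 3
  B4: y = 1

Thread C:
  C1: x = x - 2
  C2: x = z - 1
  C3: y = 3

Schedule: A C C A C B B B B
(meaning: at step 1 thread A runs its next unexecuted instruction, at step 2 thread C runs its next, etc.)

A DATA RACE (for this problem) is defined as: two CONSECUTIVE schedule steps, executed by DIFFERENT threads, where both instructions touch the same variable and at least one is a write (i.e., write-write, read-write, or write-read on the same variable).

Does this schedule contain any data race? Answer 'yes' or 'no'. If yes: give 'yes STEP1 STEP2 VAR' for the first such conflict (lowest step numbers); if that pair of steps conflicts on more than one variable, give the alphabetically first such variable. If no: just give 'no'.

Steps 1,2: A(x = x + 3) vs C(x = x - 2). RACE on x (W-W).
Steps 2,3: same thread (C). No race.
Steps 3,4: C(x = z - 1) vs A(x = x - 1). RACE on x (W-W).
Steps 4,5: A(r=x,w=x) vs C(r=-,w=y). No conflict.
Steps 5,6: C(r=-,w=y) vs B(r=z,w=z). No conflict.
Steps 6,7: same thread (B). No race.
Steps 7,8: same thread (B). No race.
Steps 8,9: same thread (B). No race.
First conflict at steps 1,2.

Answer: yes 1 2 x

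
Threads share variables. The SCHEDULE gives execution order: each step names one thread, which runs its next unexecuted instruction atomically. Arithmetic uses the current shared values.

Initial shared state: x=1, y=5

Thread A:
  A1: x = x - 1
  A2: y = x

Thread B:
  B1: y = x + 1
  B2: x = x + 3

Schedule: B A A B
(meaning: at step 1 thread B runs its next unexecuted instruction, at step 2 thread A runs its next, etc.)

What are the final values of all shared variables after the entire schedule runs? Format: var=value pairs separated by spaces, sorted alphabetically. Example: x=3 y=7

Step 1: thread B executes B1 (y = x + 1). Shared: x=1 y=2. PCs: A@0 B@1
Step 2: thread A executes A1 (x = x - 1). Shared: x=0 y=2. PCs: A@1 B@1
Step 3: thread A executes A2 (y = x). Shared: x=0 y=0. PCs: A@2 B@1
Step 4: thread B executes B2 (x = x + 3). Shared: x=3 y=0. PCs: A@2 B@2

Answer: x=3 y=0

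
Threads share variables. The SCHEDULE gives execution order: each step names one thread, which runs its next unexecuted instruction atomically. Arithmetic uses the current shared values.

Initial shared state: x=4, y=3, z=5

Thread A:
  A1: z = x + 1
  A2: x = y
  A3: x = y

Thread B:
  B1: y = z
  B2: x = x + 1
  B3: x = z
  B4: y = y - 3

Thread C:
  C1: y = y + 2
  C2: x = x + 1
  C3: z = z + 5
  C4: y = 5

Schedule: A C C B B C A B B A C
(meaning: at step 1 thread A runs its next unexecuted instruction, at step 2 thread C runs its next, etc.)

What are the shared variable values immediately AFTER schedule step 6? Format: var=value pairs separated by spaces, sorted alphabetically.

Answer: x=6 y=5 z=10

Derivation:
Step 1: thread A executes A1 (z = x + 1). Shared: x=4 y=3 z=5. PCs: A@1 B@0 C@0
Step 2: thread C executes C1 (y = y + 2). Shared: x=4 y=5 z=5. PCs: A@1 B@0 C@1
Step 3: thread C executes C2 (x = x + 1). Shared: x=5 y=5 z=5. PCs: A@1 B@0 C@2
Step 4: thread B executes B1 (y = z). Shared: x=5 y=5 z=5. PCs: A@1 B@1 C@2
Step 5: thread B executes B2 (x = x + 1). Shared: x=6 y=5 z=5. PCs: A@1 B@2 C@2
Step 6: thread C executes C3 (z = z + 5). Shared: x=6 y=5 z=10. PCs: A@1 B@2 C@3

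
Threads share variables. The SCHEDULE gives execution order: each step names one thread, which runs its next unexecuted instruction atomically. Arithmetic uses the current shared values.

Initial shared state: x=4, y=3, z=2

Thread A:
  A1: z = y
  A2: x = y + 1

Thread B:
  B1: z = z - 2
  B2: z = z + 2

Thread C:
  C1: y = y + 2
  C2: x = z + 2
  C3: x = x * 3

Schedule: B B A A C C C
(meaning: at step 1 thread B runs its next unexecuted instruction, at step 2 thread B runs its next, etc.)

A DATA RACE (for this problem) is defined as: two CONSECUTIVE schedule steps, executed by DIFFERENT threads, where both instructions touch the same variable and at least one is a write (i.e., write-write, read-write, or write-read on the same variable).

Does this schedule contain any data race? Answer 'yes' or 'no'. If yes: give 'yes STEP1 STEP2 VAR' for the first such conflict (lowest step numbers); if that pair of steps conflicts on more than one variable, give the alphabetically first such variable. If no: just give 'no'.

Steps 1,2: same thread (B). No race.
Steps 2,3: B(z = z + 2) vs A(z = y). RACE on z (W-W).
Steps 3,4: same thread (A). No race.
Steps 4,5: A(x = y + 1) vs C(y = y + 2). RACE on y (R-W).
Steps 5,6: same thread (C). No race.
Steps 6,7: same thread (C). No race.
First conflict at steps 2,3.

Answer: yes 2 3 z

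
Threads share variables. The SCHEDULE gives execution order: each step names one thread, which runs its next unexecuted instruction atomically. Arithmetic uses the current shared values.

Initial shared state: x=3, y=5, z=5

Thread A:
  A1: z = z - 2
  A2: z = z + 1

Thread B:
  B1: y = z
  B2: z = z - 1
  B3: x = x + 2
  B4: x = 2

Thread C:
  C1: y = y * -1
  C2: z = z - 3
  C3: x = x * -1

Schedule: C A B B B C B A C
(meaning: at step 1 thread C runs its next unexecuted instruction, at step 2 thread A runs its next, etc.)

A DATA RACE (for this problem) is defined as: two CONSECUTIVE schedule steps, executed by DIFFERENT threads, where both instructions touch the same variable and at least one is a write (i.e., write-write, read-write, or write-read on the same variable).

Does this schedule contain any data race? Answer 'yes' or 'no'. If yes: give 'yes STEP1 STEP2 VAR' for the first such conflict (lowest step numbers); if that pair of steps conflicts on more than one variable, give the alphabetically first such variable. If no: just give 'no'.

Answer: yes 2 3 z

Derivation:
Steps 1,2: C(r=y,w=y) vs A(r=z,w=z). No conflict.
Steps 2,3: A(z = z - 2) vs B(y = z). RACE on z (W-R).
Steps 3,4: same thread (B). No race.
Steps 4,5: same thread (B). No race.
Steps 5,6: B(r=x,w=x) vs C(r=z,w=z). No conflict.
Steps 6,7: C(r=z,w=z) vs B(r=-,w=x). No conflict.
Steps 7,8: B(r=-,w=x) vs A(r=z,w=z). No conflict.
Steps 8,9: A(r=z,w=z) vs C(r=x,w=x). No conflict.
First conflict at steps 2,3.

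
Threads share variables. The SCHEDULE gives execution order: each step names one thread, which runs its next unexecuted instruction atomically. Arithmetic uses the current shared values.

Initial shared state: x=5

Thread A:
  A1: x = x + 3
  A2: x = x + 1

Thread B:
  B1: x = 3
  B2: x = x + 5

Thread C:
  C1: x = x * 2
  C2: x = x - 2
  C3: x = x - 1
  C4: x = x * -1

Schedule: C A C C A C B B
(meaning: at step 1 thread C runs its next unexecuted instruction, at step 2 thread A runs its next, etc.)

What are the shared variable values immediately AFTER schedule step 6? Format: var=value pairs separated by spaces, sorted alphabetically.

Answer: x=-11

Derivation:
Step 1: thread C executes C1 (x = x * 2). Shared: x=10. PCs: A@0 B@0 C@1
Step 2: thread A executes A1 (x = x + 3). Shared: x=13. PCs: A@1 B@0 C@1
Step 3: thread C executes C2 (x = x - 2). Shared: x=11. PCs: A@1 B@0 C@2
Step 4: thread C executes C3 (x = x - 1). Shared: x=10. PCs: A@1 B@0 C@3
Step 5: thread A executes A2 (x = x + 1). Shared: x=11. PCs: A@2 B@0 C@3
Step 6: thread C executes C4 (x = x * -1). Shared: x=-11. PCs: A@2 B@0 C@4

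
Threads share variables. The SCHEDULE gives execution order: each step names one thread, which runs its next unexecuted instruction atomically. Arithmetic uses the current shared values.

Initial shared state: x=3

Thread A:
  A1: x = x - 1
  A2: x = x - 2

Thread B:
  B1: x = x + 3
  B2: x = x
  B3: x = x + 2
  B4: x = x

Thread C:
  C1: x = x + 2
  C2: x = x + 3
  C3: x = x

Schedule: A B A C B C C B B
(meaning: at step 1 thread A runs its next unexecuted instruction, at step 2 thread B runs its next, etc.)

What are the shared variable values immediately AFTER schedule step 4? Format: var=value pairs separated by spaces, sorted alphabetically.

Step 1: thread A executes A1 (x = x - 1). Shared: x=2. PCs: A@1 B@0 C@0
Step 2: thread B executes B1 (x = x + 3). Shared: x=5. PCs: A@1 B@1 C@0
Step 3: thread A executes A2 (x = x - 2). Shared: x=3. PCs: A@2 B@1 C@0
Step 4: thread C executes C1 (x = x + 2). Shared: x=5. PCs: A@2 B@1 C@1

Answer: x=5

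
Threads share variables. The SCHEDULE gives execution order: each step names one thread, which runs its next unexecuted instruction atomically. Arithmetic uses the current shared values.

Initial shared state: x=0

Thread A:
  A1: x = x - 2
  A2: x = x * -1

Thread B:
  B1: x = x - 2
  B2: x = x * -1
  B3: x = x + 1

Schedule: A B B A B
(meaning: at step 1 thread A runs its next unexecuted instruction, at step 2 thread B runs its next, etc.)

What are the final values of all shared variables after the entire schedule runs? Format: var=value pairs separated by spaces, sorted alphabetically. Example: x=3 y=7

Step 1: thread A executes A1 (x = x - 2). Shared: x=-2. PCs: A@1 B@0
Step 2: thread B executes B1 (x = x - 2). Shared: x=-4. PCs: A@1 B@1
Step 3: thread B executes B2 (x = x * -1). Shared: x=4. PCs: A@1 B@2
Step 4: thread A executes A2 (x = x * -1). Shared: x=-4. PCs: A@2 B@2
Step 5: thread B executes B3 (x = x + 1). Shared: x=-3. PCs: A@2 B@3

Answer: x=-3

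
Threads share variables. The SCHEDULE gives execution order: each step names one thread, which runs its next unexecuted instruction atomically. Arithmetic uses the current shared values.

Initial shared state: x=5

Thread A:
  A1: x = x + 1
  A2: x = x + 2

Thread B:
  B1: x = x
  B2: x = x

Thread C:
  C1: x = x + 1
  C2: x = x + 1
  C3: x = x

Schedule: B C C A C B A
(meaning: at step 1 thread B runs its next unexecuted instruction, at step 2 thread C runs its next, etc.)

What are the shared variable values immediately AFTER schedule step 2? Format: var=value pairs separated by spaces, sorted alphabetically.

Answer: x=6

Derivation:
Step 1: thread B executes B1 (x = x). Shared: x=5. PCs: A@0 B@1 C@0
Step 2: thread C executes C1 (x = x + 1). Shared: x=6. PCs: A@0 B@1 C@1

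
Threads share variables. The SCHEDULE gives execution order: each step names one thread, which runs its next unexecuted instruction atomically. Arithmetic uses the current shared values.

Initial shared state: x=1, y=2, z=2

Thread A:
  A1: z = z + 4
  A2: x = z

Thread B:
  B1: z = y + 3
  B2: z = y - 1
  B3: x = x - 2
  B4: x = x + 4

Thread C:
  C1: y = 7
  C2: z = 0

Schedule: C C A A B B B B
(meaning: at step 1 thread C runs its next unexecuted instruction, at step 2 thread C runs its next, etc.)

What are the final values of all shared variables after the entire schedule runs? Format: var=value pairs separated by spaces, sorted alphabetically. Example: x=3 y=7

Answer: x=6 y=7 z=6

Derivation:
Step 1: thread C executes C1 (y = 7). Shared: x=1 y=7 z=2. PCs: A@0 B@0 C@1
Step 2: thread C executes C2 (z = 0). Shared: x=1 y=7 z=0. PCs: A@0 B@0 C@2
Step 3: thread A executes A1 (z = z + 4). Shared: x=1 y=7 z=4. PCs: A@1 B@0 C@2
Step 4: thread A executes A2 (x = z). Shared: x=4 y=7 z=4. PCs: A@2 B@0 C@2
Step 5: thread B executes B1 (z = y + 3). Shared: x=4 y=7 z=10. PCs: A@2 B@1 C@2
Step 6: thread B executes B2 (z = y - 1). Shared: x=4 y=7 z=6. PCs: A@2 B@2 C@2
Step 7: thread B executes B3 (x = x - 2). Shared: x=2 y=7 z=6. PCs: A@2 B@3 C@2
Step 8: thread B executes B4 (x = x + 4). Shared: x=6 y=7 z=6. PCs: A@2 B@4 C@2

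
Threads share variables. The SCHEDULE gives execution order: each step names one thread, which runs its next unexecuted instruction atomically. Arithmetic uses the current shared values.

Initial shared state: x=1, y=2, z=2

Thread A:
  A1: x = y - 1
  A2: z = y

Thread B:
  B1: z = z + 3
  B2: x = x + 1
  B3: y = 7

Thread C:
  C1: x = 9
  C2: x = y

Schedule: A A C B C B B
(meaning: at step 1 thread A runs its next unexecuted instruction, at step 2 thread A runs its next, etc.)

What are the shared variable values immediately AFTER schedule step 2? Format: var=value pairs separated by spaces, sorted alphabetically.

Answer: x=1 y=2 z=2

Derivation:
Step 1: thread A executes A1 (x = y - 1). Shared: x=1 y=2 z=2. PCs: A@1 B@0 C@0
Step 2: thread A executes A2 (z = y). Shared: x=1 y=2 z=2. PCs: A@2 B@0 C@0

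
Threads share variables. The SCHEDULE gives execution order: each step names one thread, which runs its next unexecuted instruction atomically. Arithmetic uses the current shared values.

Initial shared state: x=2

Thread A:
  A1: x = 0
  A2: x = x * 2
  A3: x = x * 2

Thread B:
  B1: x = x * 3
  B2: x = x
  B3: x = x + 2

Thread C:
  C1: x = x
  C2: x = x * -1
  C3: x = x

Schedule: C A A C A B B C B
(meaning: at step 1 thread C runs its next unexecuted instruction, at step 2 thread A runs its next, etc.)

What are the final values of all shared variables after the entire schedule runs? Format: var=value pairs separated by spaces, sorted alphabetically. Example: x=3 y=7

Step 1: thread C executes C1 (x = x). Shared: x=2. PCs: A@0 B@0 C@1
Step 2: thread A executes A1 (x = 0). Shared: x=0. PCs: A@1 B@0 C@1
Step 3: thread A executes A2 (x = x * 2). Shared: x=0. PCs: A@2 B@0 C@1
Step 4: thread C executes C2 (x = x * -1). Shared: x=0. PCs: A@2 B@0 C@2
Step 5: thread A executes A3 (x = x * 2). Shared: x=0. PCs: A@3 B@0 C@2
Step 6: thread B executes B1 (x = x * 3). Shared: x=0. PCs: A@3 B@1 C@2
Step 7: thread B executes B2 (x = x). Shared: x=0. PCs: A@3 B@2 C@2
Step 8: thread C executes C3 (x = x). Shared: x=0. PCs: A@3 B@2 C@3
Step 9: thread B executes B3 (x = x + 2). Shared: x=2. PCs: A@3 B@3 C@3

Answer: x=2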